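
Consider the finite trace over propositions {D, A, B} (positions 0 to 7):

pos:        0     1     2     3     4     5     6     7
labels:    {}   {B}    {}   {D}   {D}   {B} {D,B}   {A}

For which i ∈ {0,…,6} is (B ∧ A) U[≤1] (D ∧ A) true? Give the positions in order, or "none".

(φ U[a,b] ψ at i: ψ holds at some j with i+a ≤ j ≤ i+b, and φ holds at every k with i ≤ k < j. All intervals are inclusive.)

none

Evaluate at each i in [0,6]:
  i=0: ✗ (no rhs in [0,1])
  i=1: ✗ (no rhs in [1,2])
  i=2: ✗ (no rhs in [2,3])
  i=3: ✗ (no rhs in [3,4])
  i=4: ✗ (no rhs in [4,5])
  i=5: ✗ (no rhs in [5,6])
  i=6: ✗ (no rhs in [6,7])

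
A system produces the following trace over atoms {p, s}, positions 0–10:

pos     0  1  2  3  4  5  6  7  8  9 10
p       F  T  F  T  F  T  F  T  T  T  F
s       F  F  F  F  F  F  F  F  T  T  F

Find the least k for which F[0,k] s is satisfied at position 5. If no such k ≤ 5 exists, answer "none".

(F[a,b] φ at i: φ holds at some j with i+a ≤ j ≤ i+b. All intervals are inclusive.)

Scan j = 5,6,… for s:
  j=5: fails
  j=6: fails
  j=7: fails
  j=8: holds
First hit at j=8, so smallest k = 8-5 = 3.

3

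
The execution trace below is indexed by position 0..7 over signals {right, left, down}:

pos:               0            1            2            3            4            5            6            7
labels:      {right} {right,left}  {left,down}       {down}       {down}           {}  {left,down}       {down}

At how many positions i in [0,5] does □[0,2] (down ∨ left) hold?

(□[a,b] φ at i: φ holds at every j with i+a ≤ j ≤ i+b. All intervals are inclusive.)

Evaluate at each i in [0,5]:
  i=0: ✗ (fails at j=0)
  i=1: ✓ (all of [1,3])
  i=2: ✓ (all of [2,4])
  i=3: ✗ (fails at j=5)
  i=4: ✗ (fails at j=5)
  i=5: ✗ (fails at j=5)
Positions where it holds: {1, 2} → 2.

2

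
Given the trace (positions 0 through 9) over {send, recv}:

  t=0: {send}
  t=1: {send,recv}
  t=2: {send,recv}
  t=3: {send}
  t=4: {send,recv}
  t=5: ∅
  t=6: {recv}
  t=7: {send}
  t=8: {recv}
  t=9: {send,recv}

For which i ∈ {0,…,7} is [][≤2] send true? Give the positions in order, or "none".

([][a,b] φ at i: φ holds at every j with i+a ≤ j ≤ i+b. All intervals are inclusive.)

Evaluate at each i in [0,7]:
  i=0: ✓ (all of [0,2])
  i=1: ✓ (all of [1,3])
  i=2: ✓ (all of [2,4])
  i=3: ✗ (fails at j=5)
  i=4: ✗ (fails at j=5)
  i=5: ✗ (fails at j=5)
  i=6: ✗ (fails at j=6)
  i=7: ✗ (fails at j=8)

0, 1, 2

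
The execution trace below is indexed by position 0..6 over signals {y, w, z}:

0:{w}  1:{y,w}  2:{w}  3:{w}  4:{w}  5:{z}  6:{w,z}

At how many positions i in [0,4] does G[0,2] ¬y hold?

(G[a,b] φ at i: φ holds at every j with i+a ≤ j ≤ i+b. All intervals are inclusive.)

Evaluate at each i in [0,4]:
  i=0: ✗ (fails at j=1)
  i=1: ✗ (fails at j=1)
  i=2: ✓ (all of [2,4])
  i=3: ✓ (all of [3,5])
  i=4: ✓ (all of [4,6])
Positions where it holds: {2, 3, 4} → 3.

3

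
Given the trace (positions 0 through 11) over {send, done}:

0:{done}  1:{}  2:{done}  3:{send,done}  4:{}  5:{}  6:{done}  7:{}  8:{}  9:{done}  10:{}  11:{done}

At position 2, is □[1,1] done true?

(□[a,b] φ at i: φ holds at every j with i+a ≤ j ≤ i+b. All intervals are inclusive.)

True

Check done at every j in [3,3]:
  j=3: true
All positions satisfy it → formula holds.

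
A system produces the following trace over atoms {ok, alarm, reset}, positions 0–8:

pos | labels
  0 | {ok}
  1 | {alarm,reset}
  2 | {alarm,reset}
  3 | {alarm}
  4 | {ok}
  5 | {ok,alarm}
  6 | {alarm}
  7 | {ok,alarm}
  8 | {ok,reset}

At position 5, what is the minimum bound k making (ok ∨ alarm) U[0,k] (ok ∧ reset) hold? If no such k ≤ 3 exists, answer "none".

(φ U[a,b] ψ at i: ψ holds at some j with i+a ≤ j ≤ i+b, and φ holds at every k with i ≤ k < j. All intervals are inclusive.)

Need earliest j ≥ 5 with (ok ∧ reset), and (ok ∨ alarm) at every k in [5,j-1].
  j=5: rhs fails.
  j=6: rhs fails.
  j=7: rhs fails.
  j=8: rhs holds; lhs holds on [5,7]. k = 3.

3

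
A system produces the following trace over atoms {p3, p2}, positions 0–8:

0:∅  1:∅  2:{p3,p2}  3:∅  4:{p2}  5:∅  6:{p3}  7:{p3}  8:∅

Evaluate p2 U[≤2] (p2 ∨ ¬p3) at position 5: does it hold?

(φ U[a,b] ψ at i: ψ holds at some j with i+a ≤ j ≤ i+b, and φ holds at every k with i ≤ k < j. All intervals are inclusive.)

Need some j in [5,7] with (p2 ∨ ¬p3), and p2 at every k in [5,j-1].
  j=5: (p2 ∨ ¬p3) holds; no prefix to check → satisfied.

Holds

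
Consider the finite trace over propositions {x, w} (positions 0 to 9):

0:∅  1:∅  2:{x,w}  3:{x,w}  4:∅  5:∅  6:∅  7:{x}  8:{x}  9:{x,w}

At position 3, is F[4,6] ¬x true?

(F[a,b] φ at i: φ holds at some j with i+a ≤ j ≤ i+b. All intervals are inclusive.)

Check ¬x at each j in [7,9]:
  j=7: false
  j=8: false
  j=9: false
No position in the window satisfies it → formula fails.

Does not hold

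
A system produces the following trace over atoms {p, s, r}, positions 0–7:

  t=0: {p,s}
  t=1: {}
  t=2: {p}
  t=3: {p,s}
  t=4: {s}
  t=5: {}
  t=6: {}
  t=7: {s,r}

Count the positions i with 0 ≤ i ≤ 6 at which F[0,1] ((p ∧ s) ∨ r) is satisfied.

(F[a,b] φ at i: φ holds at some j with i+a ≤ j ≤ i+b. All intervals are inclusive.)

4

Evaluate at each i in [0,6]:
  i=0: ✓ (witness j=0)
  i=1: ✗ (none in [1,2])
  i=2: ✓ (witness j=3)
  i=3: ✓ (witness j=3)
  i=4: ✗ (none in [4,5])
  i=5: ✗ (none in [5,6])
  i=6: ✓ (witness j=7)
Positions where it holds: {0, 2, 3, 6} → 4.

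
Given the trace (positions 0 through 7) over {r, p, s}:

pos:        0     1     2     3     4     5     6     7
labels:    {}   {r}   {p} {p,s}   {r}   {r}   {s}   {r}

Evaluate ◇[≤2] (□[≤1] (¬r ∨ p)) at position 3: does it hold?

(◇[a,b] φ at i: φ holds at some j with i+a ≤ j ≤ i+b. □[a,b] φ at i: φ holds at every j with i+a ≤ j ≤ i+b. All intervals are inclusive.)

Check □[≤1] (¬r ∨ p) at each j in [3,5]:
  j=3: fails at 4
  j=4: fails at 4
  j=5: fails at 5
No position in the window satisfies it → formula fails.

Does not hold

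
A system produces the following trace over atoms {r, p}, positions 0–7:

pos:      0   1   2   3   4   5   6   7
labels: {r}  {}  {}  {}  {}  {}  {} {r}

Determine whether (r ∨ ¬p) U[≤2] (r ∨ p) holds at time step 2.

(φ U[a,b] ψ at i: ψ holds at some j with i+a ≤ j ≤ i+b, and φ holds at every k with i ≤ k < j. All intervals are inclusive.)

Need some j in [2,4] with (r ∨ p), and (r ∨ ¬p) at every k in [2,j-1].
  j=2: (r ∨ p) false.
  j=3: (r ∨ p) false.
  j=4: (r ∨ p) false.
No j in the window works → until fails.

Does not hold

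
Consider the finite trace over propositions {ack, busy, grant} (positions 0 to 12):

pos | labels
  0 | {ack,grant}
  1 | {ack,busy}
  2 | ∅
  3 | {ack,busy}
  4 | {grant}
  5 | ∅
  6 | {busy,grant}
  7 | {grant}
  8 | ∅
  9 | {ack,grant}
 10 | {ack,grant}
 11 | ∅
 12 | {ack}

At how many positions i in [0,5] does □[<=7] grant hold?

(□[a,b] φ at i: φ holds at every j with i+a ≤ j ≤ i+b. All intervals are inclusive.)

Evaluate at each i in [0,5]:
  i=0: ✗ (fails at j=1)
  i=1: ✗ (fails at j=1)
  i=2: ✗ (fails at j=2)
  i=3: ✗ (fails at j=3)
  i=4: ✗ (fails at j=5)
  i=5: ✗ (fails at j=5)
Positions where it holds: {} → 0.

0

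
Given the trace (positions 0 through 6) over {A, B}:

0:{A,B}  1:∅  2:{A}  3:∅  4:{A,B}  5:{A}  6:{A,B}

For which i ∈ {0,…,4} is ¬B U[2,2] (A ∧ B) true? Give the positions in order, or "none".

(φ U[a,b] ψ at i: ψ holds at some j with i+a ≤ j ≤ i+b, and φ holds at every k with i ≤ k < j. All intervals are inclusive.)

2

Evaluate at each i in [0,4]:
  i=0: ✗ (no rhs in [2,2])
  i=1: ✗ (no rhs in [3,3])
  i=2: ✓ (rhs at j=4; lhs holds on [2,3])
  i=3: ✗ (no rhs in [5,5])
  i=4: ✗ (lhs fails at k=4 before rhs at j=6)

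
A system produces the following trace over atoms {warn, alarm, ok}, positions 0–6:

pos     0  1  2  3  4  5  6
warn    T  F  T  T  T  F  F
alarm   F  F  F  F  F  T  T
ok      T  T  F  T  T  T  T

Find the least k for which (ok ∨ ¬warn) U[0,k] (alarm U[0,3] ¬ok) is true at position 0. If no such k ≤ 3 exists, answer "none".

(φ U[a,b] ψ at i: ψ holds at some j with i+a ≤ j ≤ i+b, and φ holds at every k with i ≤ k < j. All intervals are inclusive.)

Need earliest j ≥ 0 with (alarm U[0,3] ¬ok), and (ok ∨ ¬warn) at every k in [0,j-1].
  j=0: rhs fails.
  j=1: rhs fails.
  j=2: rhs holds; lhs holds on [0,1]. k = 2.

2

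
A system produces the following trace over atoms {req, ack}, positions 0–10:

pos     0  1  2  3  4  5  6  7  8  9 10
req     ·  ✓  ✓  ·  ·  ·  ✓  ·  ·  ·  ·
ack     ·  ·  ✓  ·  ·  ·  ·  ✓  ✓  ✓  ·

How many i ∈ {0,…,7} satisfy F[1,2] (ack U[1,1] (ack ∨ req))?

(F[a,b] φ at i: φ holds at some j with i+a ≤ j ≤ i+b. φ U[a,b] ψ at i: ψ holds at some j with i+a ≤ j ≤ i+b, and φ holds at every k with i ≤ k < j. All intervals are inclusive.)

3

Evaluate at each i in [0,7]:
  i=0: ✗ (none in [1,2])
  i=1: ✗ (none in [2,3])
  i=2: ✗ (none in [3,4])
  i=3: ✗ (none in [4,5])
  i=4: ✗ (none in [5,6])
  i=5: ✓ (witness j=7)
  i=6: ✓ (witness j=7)
  i=7: ✓ (witness j=8)
Positions where it holds: {5, 6, 7} → 3.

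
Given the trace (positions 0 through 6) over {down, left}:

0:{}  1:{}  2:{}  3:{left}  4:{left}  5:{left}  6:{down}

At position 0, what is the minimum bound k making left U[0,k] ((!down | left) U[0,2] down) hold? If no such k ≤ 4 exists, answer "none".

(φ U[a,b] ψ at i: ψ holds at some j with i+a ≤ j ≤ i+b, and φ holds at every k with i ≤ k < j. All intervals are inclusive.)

none

Need earliest j ≥ 0 with ((!down | left) U[0,2] down), and left at every k in [0,j-1].
  j=0: rhs fails.
  j=1: rhs fails.
  j=2: rhs fails.
  j=3: rhs fails.
  j=4: rhs holds but lhs fails at k=0.
No witness within the range → none.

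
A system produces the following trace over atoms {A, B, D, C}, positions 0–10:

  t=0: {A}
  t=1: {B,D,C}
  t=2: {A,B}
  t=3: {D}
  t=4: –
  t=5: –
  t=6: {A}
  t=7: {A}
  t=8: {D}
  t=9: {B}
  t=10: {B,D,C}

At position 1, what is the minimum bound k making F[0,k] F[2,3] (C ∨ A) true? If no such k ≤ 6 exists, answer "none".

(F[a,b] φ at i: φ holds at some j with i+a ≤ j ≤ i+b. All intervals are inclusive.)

Scan j = 1,2,… for F[2,3] (C ∨ A):
  j=1: fails
  j=2: fails
  j=3: holds
First hit at j=3, so smallest k = 3-1 = 2.

2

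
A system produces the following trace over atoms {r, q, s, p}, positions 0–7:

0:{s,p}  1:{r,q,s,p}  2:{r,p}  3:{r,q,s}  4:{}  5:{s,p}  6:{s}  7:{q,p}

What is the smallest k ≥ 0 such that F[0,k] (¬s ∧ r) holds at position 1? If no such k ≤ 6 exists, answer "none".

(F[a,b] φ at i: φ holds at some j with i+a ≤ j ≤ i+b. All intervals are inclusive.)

Scan j = 1,2,… for (¬s ∧ r):
  j=1: fails
  j=2: holds
First hit at j=2, so smallest k = 2-1 = 1.

1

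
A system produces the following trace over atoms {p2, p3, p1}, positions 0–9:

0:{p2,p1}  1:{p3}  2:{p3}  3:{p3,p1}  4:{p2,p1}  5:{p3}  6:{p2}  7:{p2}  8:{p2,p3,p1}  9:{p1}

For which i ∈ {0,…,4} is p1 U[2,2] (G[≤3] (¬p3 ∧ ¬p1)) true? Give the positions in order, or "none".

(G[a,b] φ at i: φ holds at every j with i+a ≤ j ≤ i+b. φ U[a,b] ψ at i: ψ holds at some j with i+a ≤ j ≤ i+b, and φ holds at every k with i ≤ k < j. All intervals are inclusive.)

Evaluate at each i in [0,4]:
  i=0: ✗ (no rhs in [2,2])
  i=1: ✗ (no rhs in [3,3])
  i=2: ✗ (no rhs in [4,4])
  i=3: ✗ (no rhs in [5,5])
  i=4: ✗ (no rhs in [6,6])

none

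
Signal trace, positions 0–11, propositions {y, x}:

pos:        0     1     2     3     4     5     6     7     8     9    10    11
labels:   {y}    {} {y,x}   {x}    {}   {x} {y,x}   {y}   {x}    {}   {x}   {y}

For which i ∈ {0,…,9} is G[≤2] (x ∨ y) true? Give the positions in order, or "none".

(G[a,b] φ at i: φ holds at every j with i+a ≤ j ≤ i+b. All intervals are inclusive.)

Evaluate at each i in [0,9]:
  i=0: ✗ (fails at j=1)
  i=1: ✗ (fails at j=1)
  i=2: ✗ (fails at j=4)
  i=3: ✗ (fails at j=4)
  i=4: ✗ (fails at j=4)
  i=5: ✓ (all of [5,7])
  i=6: ✓ (all of [6,8])
  i=7: ✗ (fails at j=9)
  i=8: ✗ (fails at j=9)
  i=9: ✗ (fails at j=9)

5, 6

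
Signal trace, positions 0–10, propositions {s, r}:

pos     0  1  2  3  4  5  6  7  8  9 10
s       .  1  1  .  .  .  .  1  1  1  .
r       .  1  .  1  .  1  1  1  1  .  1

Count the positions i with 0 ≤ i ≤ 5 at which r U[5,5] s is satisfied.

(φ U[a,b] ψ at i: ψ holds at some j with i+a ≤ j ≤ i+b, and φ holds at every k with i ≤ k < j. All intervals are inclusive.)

Evaluate at each i in [0,5]:
  i=0: ✗ (no rhs in [5,5])
  i=1: ✗ (no rhs in [6,6])
  i=2: ✗ (lhs fails at k=2 before rhs at j=7)
  i=3: ✗ (lhs fails at k=4 before rhs at j=8)
  i=4: ✗ (lhs fails at k=4 before rhs at j=9)
  i=5: ✗ (no rhs in [10,10])
Positions where it holds: {} → 0.

0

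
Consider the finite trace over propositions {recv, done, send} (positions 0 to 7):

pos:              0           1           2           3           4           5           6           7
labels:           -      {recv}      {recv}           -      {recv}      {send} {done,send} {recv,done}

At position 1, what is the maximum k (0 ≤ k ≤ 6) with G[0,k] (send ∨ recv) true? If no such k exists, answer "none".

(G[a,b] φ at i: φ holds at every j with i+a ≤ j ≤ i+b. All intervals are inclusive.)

1

(send ∨ recv) must hold from j=1 onward; find where it first fails.
  j=1: holds
  j=2: holds
  j=3: fails
Holds on [1,2], so largest k = 1.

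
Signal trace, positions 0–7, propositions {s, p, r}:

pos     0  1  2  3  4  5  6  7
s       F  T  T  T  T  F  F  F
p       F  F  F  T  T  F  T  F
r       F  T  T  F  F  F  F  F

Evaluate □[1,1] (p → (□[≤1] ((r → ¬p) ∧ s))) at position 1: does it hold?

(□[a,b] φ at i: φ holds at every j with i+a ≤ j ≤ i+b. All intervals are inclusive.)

True

Check (p → (□[≤1] ((r → ¬p) ∧ s))) at every j in [2,2]:
  j=2: antecedent false → ✓
All positions satisfy it → formula holds.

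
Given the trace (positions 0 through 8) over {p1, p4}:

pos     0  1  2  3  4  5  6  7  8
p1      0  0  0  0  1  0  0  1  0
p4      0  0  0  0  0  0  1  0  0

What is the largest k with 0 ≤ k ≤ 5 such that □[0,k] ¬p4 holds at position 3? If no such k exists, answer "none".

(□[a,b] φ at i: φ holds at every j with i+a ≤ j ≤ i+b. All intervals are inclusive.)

¬p4 must hold from j=3 onward; find where it first fails.
  j=3: holds
  j=4: holds
  j=5: holds
  j=6: fails
Holds on [3,5], so largest k = 2.

2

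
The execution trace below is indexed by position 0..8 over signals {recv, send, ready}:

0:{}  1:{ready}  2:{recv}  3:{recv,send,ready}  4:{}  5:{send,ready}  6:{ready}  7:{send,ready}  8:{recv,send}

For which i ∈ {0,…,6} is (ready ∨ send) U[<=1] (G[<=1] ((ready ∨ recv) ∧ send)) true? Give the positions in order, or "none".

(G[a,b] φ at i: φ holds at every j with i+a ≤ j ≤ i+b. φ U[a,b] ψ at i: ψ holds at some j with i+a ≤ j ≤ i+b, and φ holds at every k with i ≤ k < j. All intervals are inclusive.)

Evaluate at each i in [0,6]:
  i=0: ✗ (no rhs in [0,1])
  i=1: ✗ (no rhs in [1,2])
  i=2: ✗ (no rhs in [2,3])
  i=3: ✗ (no rhs in [3,4])
  i=4: ✗ (no rhs in [4,5])
  i=5: ✗ (no rhs in [5,6])
  i=6: ✓ (rhs at j=7; lhs holds on [6,6])

6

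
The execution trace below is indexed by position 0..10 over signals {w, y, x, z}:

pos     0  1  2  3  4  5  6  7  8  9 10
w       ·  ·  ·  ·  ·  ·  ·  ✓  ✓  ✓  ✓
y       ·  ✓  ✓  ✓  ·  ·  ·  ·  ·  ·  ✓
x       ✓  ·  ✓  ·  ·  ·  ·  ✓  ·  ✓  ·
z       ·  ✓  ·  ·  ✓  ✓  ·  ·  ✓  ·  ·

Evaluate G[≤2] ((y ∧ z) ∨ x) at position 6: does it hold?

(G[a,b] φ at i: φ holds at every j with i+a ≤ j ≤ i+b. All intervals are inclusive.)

Check ((y ∧ z) ∨ x) at every j in [6,8]:
  j=6: false
  j=7: true
  j=8: false
Fails at j=6 → formula fails.

No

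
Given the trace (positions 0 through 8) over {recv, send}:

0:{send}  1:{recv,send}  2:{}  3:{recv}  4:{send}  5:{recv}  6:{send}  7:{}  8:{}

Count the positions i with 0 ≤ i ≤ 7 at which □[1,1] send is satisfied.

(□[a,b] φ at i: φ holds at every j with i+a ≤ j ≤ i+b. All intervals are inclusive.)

Evaluate at each i in [0,7]:
  i=0: ✓ (all of [1,1])
  i=1: ✗ (fails at j=2)
  i=2: ✗ (fails at j=3)
  i=3: ✓ (all of [4,4])
  i=4: ✗ (fails at j=5)
  i=5: ✓ (all of [6,6])
  i=6: ✗ (fails at j=7)
  i=7: ✗ (fails at j=8)
Positions where it holds: {0, 3, 5} → 3.

3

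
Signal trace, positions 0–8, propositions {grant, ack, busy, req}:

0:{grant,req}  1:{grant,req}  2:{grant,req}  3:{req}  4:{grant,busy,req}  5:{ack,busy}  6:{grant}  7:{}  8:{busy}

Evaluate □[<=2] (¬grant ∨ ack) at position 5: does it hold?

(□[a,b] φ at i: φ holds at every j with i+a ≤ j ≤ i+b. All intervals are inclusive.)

Check (¬grant ∨ ack) at every j in [5,7]:
  j=5: true
  j=6: false
  j=7: true
Fails at j=6 → formula fails.

Does not hold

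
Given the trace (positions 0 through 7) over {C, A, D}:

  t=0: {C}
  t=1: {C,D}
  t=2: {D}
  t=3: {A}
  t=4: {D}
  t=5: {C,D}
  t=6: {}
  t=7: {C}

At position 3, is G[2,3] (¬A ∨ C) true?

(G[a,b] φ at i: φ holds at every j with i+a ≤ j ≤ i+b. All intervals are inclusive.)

True

Check (¬A ∨ C) at every j in [5,6]:
  j=5: true
  j=6: true
All positions satisfy it → formula holds.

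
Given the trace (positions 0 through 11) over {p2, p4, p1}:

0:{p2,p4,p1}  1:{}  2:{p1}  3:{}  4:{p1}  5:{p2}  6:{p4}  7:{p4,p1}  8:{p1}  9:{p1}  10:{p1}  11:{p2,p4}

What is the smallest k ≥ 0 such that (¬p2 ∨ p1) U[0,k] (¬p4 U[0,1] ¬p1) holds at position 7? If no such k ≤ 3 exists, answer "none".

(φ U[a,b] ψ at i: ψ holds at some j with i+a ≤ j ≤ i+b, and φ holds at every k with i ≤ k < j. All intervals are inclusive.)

3

Need earliest j ≥ 7 with (¬p4 U[0,1] ¬p1), and (¬p2 ∨ p1) at every k in [7,j-1].
  j=7: rhs fails.
  j=8: rhs fails.
  j=9: rhs fails.
  j=10: rhs holds; lhs holds on [7,9]. k = 3.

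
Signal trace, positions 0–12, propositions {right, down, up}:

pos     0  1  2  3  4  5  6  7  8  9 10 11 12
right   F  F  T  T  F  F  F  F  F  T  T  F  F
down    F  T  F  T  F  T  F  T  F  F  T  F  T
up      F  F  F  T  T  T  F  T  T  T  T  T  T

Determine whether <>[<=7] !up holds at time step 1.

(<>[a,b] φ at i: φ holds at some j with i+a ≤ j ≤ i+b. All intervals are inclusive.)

Holds

Check !up at each j in [1,8]:
  j=1: true
  j=2: true
  j=3: false
  j=4: false
  j=5: false
  j=6: true
  j=7: false
  j=8: false
Found at j=1 → formula holds.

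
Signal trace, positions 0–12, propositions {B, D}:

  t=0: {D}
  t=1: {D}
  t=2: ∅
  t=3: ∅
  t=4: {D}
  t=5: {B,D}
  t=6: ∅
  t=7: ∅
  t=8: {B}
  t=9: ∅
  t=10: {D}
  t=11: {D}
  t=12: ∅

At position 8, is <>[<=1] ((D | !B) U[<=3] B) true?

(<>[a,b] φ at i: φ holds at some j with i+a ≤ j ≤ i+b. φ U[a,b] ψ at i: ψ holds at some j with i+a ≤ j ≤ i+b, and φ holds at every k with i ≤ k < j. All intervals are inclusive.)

Check ((D | !B) U[<=3] B) at each j in [8,9]:
  j=8: holds
  j=9: fails
Found at j=8 → formula holds.

Yes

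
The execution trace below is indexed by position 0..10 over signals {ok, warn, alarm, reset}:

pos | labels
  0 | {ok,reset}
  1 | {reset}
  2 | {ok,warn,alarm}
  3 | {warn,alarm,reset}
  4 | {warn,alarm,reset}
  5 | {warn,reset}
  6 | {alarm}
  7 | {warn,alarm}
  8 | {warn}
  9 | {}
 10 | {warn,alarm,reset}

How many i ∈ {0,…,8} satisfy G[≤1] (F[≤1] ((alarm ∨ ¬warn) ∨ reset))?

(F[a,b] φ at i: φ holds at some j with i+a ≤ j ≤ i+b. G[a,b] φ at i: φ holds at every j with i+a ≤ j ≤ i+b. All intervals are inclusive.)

9

Evaluate at each i in [0,8]:
  i=0: ✓ (all of [0,1])
  i=1: ✓ (all of [1,2])
  i=2: ✓ (all of [2,3])
  i=3: ✓ (all of [3,4])
  i=4: ✓ (all of [4,5])
  i=5: ✓ (all of [5,6])
  i=6: ✓ (all of [6,7])
  i=7: ✓ (all of [7,8])
  i=8: ✓ (all of [8,9])
Positions where it holds: {0, 1, 2, 3, 4, 5, 6, 7, 8} → 9.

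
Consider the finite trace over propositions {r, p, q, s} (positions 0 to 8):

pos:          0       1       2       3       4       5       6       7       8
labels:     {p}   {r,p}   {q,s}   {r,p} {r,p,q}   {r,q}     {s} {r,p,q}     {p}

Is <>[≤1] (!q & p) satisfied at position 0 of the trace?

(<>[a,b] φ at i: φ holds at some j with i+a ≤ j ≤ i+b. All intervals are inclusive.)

Check (!q & p) at each j in [0,1]:
  j=0: true
  j=1: true
Found at j=0 → formula holds.

Yes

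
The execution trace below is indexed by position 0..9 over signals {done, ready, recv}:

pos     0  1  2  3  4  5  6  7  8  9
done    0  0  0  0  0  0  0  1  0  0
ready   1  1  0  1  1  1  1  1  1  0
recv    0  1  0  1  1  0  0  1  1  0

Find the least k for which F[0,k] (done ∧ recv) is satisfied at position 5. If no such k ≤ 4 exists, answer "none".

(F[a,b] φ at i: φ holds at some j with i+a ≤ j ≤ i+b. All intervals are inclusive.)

2

Scan j = 5,6,… for (done ∧ recv):
  j=5: fails
  j=6: fails
  j=7: holds
First hit at j=7, so smallest k = 7-5 = 2.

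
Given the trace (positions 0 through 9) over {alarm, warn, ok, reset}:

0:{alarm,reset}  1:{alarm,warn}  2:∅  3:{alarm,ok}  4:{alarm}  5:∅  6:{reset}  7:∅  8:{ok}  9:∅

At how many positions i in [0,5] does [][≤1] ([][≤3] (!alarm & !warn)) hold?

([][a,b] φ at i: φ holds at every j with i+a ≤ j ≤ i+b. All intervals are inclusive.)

1

Evaluate at each i in [0,5]:
  i=0: ✗ (fails at j=0)
  i=1: ✗ (fails at j=1)
  i=2: ✗ (fails at j=2)
  i=3: ✗ (fails at j=3)
  i=4: ✗ (fails at j=4)
  i=5: ✓ (all of [5,6])
Positions where it holds: {5} → 1.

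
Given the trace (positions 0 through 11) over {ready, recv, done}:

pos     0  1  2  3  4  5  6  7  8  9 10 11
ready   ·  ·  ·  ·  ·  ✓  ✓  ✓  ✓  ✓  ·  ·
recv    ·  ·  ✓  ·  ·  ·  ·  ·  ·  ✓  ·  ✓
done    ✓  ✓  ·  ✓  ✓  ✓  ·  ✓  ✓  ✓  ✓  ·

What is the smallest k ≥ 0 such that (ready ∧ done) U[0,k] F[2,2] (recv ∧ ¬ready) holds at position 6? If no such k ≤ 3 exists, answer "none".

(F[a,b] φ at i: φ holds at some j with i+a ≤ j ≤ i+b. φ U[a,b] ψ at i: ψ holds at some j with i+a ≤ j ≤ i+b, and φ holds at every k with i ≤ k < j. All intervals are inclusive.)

Need earliest j ≥ 6 with F[2,2] (recv ∧ ¬ready), and (ready ∧ done) at every k in [6,j-1].
  j=6: rhs fails.
  j=7: rhs fails.
  j=8: rhs fails.
  j=9: rhs holds but lhs fails at k=6.
No witness within the range → none.

none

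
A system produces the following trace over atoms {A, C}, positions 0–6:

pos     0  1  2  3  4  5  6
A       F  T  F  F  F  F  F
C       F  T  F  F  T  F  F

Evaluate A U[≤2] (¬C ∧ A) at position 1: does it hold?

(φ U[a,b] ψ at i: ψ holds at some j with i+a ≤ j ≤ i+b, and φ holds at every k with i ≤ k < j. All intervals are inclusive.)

Need some j in [1,3] with (¬C ∧ A), and A at every k in [1,j-1].
  j=1: (¬C ∧ A) false.
  j=2: (¬C ∧ A) false.
  j=3: (¬C ∧ A) false.
No j in the window works → until fails.

No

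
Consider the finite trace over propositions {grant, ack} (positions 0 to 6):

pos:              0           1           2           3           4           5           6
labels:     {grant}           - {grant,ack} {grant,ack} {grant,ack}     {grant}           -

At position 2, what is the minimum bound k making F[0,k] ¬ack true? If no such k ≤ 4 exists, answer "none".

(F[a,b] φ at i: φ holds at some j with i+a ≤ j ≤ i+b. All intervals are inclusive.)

3

Scan j = 2,3,… for ¬ack:
  j=2: fails
  j=3: fails
  j=4: fails
  j=5: holds
First hit at j=5, so smallest k = 5-2 = 3.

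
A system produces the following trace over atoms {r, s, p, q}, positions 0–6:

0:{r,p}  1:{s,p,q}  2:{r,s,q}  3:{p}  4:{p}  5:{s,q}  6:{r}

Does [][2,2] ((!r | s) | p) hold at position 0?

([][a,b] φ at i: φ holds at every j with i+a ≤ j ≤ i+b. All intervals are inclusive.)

Yes

Check ((!r | s) | p) at every j in [2,2]:
  j=2: true
All positions satisfy it → formula holds.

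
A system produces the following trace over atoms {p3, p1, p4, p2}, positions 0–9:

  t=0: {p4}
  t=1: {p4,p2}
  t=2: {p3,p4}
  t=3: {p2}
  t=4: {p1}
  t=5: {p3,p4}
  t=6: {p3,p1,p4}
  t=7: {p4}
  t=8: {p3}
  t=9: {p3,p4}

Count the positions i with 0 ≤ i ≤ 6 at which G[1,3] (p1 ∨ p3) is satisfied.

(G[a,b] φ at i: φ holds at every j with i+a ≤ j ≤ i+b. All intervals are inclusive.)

1

Evaluate at each i in [0,6]:
  i=0: ✗ (fails at j=1)
  i=1: ✗ (fails at j=3)
  i=2: ✗ (fails at j=3)
  i=3: ✓ (all of [4,6])
  i=4: ✗ (fails at j=7)
  i=5: ✗ (fails at j=7)
  i=6: ✗ (fails at j=7)
Positions where it holds: {3} → 1.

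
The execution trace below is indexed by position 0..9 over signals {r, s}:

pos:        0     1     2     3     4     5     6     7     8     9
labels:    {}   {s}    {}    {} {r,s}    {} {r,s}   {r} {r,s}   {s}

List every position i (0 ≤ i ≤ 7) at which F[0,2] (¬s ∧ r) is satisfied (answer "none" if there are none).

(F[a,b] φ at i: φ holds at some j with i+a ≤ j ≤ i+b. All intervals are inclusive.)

Evaluate at each i in [0,7]:
  i=0: ✗ (none in [0,2])
  i=1: ✗ (none in [1,3])
  i=2: ✗ (none in [2,4])
  i=3: ✗ (none in [3,5])
  i=4: ✗ (none in [4,6])
  i=5: ✓ (witness j=7)
  i=6: ✓ (witness j=7)
  i=7: ✓ (witness j=7)

5, 6, 7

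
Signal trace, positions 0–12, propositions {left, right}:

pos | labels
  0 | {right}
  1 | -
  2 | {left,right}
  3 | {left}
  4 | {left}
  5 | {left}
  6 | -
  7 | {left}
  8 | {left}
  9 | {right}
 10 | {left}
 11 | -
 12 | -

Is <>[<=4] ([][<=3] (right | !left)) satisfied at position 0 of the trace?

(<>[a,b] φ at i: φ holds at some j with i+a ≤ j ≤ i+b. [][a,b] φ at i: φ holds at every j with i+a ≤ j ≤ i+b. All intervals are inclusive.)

Check [][<=3] (right | !left) at each j in [0,4]:
  j=0: fails at 3
  j=1: fails at 3
  j=2: fails at 3
  j=3: fails at 3
  j=4: fails at 4
No position in the window satisfies it → formula fails.

Does not hold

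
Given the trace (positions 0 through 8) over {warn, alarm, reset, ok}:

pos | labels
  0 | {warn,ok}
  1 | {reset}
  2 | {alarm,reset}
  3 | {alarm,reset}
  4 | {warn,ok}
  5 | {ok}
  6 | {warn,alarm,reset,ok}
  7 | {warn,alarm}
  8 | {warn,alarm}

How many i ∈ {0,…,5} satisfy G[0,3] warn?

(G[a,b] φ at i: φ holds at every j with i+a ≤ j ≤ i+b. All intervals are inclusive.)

Evaluate at each i in [0,5]:
  i=0: ✗ (fails at j=1)
  i=1: ✗ (fails at j=1)
  i=2: ✗ (fails at j=2)
  i=3: ✗ (fails at j=3)
  i=4: ✗ (fails at j=5)
  i=5: ✗ (fails at j=5)
Positions where it holds: {} → 0.

0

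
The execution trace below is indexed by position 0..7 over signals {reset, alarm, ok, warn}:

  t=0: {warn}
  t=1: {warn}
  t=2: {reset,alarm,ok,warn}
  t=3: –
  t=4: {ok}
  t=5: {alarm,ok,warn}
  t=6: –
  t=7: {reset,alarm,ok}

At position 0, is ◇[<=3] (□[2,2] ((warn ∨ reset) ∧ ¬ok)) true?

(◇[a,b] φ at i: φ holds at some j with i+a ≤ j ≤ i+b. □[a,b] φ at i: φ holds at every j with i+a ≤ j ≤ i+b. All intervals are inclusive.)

Check □[2,2] ((warn ∨ reset) ∧ ¬ok) at each j in [0,3]:
  j=0: fails at 2
  j=1: fails at 3
  j=2: fails at 4
  j=3: fails at 5
No position in the window satisfies it → formula fails.

False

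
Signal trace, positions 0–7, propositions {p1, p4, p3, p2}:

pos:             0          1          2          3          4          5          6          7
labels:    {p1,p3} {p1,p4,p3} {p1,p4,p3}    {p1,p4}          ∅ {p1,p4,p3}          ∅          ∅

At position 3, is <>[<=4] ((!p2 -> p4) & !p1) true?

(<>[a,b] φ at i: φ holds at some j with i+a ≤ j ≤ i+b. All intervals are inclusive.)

Check ((!p2 -> p4) & !p1) at each j in [3,7]:
  j=3: false
  j=4: false
  j=5: false
  j=6: false
  j=7: false
No position in the window satisfies it → formula fails.

False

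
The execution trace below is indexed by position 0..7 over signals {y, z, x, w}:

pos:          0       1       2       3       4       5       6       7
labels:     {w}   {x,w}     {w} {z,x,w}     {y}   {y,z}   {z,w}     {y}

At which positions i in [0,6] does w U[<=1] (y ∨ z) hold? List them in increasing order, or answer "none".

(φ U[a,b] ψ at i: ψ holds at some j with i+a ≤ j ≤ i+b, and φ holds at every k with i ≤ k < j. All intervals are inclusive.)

2, 3, 4, 5, 6

Evaluate at each i in [0,6]:
  i=0: ✗ (no rhs in [0,1])
  i=1: ✗ (no rhs in [1,2])
  i=2: ✓ (rhs at j=3; lhs holds on [2,2])
  i=3: ✓ (rhs at j=3)
  i=4: ✓ (rhs at j=4)
  i=5: ✓ (rhs at j=5)
  i=6: ✓ (rhs at j=6)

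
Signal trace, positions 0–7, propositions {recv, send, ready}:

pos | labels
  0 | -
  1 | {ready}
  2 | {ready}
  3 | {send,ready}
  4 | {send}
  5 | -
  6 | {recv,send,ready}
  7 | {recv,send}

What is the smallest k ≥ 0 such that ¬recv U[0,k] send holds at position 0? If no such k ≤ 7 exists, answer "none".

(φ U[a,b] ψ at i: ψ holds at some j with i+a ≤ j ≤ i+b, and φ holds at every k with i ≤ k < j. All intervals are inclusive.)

Need earliest j ≥ 0 with send, and ¬recv at every k in [0,j-1].
  j=0: rhs fails.
  j=1: rhs fails.
  j=2: rhs fails.
  j=3: rhs holds; lhs holds on [0,2]. k = 3.

3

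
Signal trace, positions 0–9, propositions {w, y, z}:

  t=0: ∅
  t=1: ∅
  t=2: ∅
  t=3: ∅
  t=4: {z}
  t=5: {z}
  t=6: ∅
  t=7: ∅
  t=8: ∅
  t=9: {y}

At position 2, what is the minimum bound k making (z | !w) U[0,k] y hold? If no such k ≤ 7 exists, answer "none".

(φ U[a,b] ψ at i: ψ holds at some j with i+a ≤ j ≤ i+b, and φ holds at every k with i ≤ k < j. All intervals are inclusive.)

7

Need earliest j ≥ 2 with y, and (z | !w) at every k in [2,j-1].
  j=2: rhs fails.
  j=3: rhs fails.
  j=4: rhs fails.
  j=5: rhs fails.
  j=6: rhs fails.
  j=7: rhs fails.
  j=8: rhs fails.
  j=9: rhs holds; lhs holds on [2,8]. k = 7.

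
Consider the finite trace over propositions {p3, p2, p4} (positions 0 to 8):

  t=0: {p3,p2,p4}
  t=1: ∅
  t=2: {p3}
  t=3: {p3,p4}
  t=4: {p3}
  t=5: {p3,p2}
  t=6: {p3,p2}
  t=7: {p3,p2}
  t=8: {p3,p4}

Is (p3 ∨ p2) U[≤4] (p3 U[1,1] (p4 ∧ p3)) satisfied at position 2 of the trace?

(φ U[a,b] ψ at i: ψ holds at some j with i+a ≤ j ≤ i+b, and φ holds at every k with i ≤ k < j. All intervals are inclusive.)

Yes

Need some j in [2,6] with (p3 U[1,1] (p4 ∧ p3)), and (p3 ∨ p2) at every k in [2,j-1].
  j=2: (p3 U[1,1] (p4 ∧ p3)) holds; no prefix to check → satisfied.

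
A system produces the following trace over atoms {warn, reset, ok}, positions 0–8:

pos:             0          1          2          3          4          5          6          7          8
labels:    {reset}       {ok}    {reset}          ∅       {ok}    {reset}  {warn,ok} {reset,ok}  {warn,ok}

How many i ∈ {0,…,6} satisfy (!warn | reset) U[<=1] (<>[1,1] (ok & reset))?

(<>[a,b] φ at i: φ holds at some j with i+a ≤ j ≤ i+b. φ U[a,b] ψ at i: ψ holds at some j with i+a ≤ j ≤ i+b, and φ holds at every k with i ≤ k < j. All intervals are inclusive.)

2

Evaluate at each i in [0,6]:
  i=0: ✗ (no rhs in [0,1])
  i=1: ✗ (no rhs in [1,2])
  i=2: ✗ (no rhs in [2,3])
  i=3: ✗ (no rhs in [3,4])
  i=4: ✗ (no rhs in [4,5])
  i=5: ✓ (rhs at j=6; lhs holds on [5,5])
  i=6: ✓ (rhs at j=6)
Positions where it holds: {5, 6} → 2.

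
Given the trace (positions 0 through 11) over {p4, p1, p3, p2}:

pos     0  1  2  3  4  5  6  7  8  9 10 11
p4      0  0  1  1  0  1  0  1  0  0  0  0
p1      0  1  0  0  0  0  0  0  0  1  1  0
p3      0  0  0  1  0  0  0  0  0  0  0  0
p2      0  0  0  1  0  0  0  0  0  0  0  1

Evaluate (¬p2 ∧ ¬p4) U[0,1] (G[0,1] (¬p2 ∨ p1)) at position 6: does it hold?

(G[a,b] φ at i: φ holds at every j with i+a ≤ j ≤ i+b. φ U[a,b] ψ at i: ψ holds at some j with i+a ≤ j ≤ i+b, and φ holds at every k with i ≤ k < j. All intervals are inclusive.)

True

Need some j in [6,7] with G[0,1] (¬p2 ∨ p1), and (¬p2 ∧ ¬p4) at every k in [6,j-1].
  j=6: G[0,1] (¬p2 ∨ p1) holds; no prefix to check → satisfied.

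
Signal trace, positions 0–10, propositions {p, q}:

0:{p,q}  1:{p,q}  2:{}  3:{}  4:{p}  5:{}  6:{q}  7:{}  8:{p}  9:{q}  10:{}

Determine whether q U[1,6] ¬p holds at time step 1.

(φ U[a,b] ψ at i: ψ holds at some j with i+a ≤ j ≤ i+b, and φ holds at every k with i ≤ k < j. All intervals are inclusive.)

Need some j in [2,7] with ¬p, and q at every k in [1,j-1].
  j=2: ¬p holds; q holds at every k in [1,1] → satisfied.

Yes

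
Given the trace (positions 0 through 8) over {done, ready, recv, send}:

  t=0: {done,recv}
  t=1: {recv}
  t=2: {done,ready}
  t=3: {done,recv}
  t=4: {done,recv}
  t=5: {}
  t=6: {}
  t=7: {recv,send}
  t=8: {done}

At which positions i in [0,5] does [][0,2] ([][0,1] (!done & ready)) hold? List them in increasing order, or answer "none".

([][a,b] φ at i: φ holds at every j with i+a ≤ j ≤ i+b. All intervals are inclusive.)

Evaluate at each i in [0,5]:
  i=0: ✗ (fails at j=0)
  i=1: ✗ (fails at j=1)
  i=2: ✗ (fails at j=2)
  i=3: ✗ (fails at j=3)
  i=4: ✗ (fails at j=4)
  i=5: ✗ (fails at j=5)

none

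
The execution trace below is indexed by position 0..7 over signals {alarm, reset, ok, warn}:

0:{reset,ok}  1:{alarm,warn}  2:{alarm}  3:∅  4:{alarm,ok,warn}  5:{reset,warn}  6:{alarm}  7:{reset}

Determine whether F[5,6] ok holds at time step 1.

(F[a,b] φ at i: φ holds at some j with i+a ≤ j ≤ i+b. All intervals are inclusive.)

Does not hold

Check ok at each j in [6,7]:
  j=6: false
  j=7: false
No position in the window satisfies it → formula fails.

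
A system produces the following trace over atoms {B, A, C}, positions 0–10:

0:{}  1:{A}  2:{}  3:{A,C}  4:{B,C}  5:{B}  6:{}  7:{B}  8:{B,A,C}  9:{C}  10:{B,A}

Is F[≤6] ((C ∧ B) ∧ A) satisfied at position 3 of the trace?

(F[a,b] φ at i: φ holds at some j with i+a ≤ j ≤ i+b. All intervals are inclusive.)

Check ((C ∧ B) ∧ A) at each j in [3,9]:
  j=3: false
  j=4: false
  j=5: false
  j=6: false
  j=7: false
  j=8: true
  j=9: false
Found at j=8 → formula holds.

Yes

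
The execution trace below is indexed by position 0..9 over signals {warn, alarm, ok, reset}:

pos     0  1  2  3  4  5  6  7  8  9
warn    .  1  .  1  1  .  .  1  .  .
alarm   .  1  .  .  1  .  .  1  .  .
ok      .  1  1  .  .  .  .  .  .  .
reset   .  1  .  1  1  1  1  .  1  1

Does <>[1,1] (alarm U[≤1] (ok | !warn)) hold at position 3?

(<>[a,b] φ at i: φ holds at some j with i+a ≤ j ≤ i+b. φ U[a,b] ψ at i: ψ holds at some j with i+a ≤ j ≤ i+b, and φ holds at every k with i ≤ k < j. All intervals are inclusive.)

Check (alarm U[≤1] (ok | !warn)) at each j in [4,4]:
  j=4: holds
Found at j=4 → formula holds.

Yes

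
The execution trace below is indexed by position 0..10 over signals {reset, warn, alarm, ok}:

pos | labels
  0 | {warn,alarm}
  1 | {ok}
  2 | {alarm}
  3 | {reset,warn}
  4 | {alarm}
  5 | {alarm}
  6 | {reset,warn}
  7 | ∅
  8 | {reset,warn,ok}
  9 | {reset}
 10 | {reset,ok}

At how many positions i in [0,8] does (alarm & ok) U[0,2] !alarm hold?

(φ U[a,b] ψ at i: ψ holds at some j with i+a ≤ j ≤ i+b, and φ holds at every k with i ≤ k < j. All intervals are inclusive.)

Evaluate at each i in [0,8]:
  i=0: ✗ (lhs fails at k=0 before rhs at j=1)
  i=1: ✓ (rhs at j=1)
  i=2: ✗ (lhs fails at k=2 before rhs at j=3)
  i=3: ✓ (rhs at j=3)
  i=4: ✗ (lhs fails at k=4 before rhs at j=6)
  i=5: ✗ (lhs fails at k=5 before rhs at j=6)
  i=6: ✓ (rhs at j=6)
  i=7: ✓ (rhs at j=7)
  i=8: ✓ (rhs at j=8)
Positions where it holds: {1, 3, 6, 7, 8} → 5.

5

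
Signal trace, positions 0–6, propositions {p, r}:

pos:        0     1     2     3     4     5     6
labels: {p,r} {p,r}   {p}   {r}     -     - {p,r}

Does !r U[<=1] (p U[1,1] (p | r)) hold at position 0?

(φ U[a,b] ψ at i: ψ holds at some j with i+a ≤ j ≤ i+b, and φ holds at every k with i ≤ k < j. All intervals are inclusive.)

Need some j in [0,1] with (p U[1,1] (p | r)), and !r at every k in [0,j-1].
  j=0: (p U[1,1] (p | r)) holds; no prefix to check → satisfied.

True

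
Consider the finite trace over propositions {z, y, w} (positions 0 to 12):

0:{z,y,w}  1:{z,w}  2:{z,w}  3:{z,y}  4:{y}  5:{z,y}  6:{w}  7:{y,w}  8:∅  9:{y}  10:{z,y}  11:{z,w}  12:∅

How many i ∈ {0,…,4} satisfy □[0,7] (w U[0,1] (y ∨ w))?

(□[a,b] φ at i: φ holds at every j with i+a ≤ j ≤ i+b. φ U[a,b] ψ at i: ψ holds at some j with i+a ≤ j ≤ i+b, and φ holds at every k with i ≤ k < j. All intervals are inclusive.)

Evaluate at each i in [0,4]:
  i=0: ✓ (all of [0,7])
  i=1: ✗ (fails at j=8)
  i=2: ✗ (fails at j=8)
  i=3: ✗ (fails at j=8)
  i=4: ✗ (fails at j=8)
Positions where it holds: {0} → 1.

1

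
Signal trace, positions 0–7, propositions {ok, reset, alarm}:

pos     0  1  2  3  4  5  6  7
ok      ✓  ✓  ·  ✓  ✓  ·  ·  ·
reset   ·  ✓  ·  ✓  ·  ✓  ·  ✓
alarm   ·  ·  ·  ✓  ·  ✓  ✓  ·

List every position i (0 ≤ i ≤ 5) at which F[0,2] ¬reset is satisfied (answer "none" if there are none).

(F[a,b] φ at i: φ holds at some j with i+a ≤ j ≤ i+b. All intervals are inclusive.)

Evaluate at each i in [0,5]:
  i=0: ✓ (witness j=0)
  i=1: ✓ (witness j=2)
  i=2: ✓ (witness j=2)
  i=3: ✓ (witness j=4)
  i=4: ✓ (witness j=4)
  i=5: ✓ (witness j=6)

0, 1, 2, 3, 4, 5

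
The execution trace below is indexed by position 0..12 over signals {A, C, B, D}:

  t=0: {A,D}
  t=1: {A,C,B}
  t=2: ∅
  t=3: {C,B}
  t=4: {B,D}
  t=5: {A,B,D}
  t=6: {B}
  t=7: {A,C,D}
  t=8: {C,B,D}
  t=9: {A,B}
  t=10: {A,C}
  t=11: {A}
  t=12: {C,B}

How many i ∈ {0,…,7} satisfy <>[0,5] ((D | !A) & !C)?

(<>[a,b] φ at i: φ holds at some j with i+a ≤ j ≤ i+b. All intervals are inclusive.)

Evaluate at each i in [0,7]:
  i=0: ✓ (witness j=0)
  i=1: ✓ (witness j=2)
  i=2: ✓ (witness j=2)
  i=3: ✓ (witness j=4)
  i=4: ✓ (witness j=4)
  i=5: ✓ (witness j=5)
  i=6: ✓ (witness j=6)
  i=7: ✗ (none in [7,12])
Positions where it holds: {0, 1, 2, 3, 4, 5, 6} → 7.

7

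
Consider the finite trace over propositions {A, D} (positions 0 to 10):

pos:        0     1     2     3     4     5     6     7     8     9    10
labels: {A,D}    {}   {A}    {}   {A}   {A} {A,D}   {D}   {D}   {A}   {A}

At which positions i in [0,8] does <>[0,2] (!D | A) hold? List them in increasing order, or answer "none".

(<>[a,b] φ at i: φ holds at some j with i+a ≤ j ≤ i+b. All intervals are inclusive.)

0, 1, 2, 3, 4, 5, 6, 7, 8

Evaluate at each i in [0,8]:
  i=0: ✓ (witness j=0)
  i=1: ✓ (witness j=1)
  i=2: ✓ (witness j=2)
  i=3: ✓ (witness j=3)
  i=4: ✓ (witness j=4)
  i=5: ✓ (witness j=5)
  i=6: ✓ (witness j=6)
  i=7: ✓ (witness j=9)
  i=8: ✓ (witness j=9)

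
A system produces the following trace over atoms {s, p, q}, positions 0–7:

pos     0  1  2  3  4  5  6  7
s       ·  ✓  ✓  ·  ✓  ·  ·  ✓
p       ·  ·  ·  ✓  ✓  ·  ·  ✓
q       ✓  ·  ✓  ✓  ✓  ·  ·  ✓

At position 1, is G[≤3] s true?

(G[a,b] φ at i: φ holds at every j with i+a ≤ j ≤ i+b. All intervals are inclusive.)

Check s at every j in [1,4]:
  j=1: true
  j=2: true
  j=3: false
  j=4: true
Fails at j=3 → formula fails.

No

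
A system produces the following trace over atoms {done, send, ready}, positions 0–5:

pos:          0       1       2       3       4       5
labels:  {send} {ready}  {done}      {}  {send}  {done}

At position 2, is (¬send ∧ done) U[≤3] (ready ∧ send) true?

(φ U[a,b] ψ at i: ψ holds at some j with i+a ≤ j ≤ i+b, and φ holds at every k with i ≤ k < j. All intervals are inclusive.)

Does not hold

Need some j in [2,5] with (ready ∧ send), and (¬send ∧ done) at every k in [2,j-1].
  j=2: (ready ∧ send) false.
  j=3: (ready ∧ send) false.
  j=4: (ready ∧ send) false.
  j=5: (ready ∧ send) false.
No j in the window works → until fails.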